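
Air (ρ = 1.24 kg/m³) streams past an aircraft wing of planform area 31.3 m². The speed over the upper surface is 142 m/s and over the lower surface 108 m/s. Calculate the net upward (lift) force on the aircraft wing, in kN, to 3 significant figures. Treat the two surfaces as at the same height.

F ≈ 165 kN

From P + ½ρv² = const at equal height, P_low − P_up = ½ρ(v_up² − v_low²).
ΔP = ½·1.24·(142² − 108²) = 5270 Pa.
Lift = ΔP · A = 5270 × 31.3 = 165000 N.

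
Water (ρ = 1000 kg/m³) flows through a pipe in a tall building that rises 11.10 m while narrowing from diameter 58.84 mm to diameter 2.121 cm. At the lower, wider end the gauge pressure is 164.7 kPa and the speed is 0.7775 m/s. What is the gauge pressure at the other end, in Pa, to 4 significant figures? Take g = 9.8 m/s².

The volume flow rate is constant, so v₂ = (A₁/A₂)v₁ = (27.19/3.533)·0.7775 = 5.984 m/s.
Bernoulli: P₁ + ½ρv₁² + ρg h₁ = P₂ + ½ρv₂² + ρg h₂, so P₂ = P₁ + ½ρ(v₁² − v₂²) − ρg(h₂ − h₁).
P₂ = 164700 + ½·1000·(0.7775² − 5.984²) − 1000·9.8·(+11.10) = 164700 + (-17600) − (108800) = 38320 Pa.

P₂ ≈ 38320 Pa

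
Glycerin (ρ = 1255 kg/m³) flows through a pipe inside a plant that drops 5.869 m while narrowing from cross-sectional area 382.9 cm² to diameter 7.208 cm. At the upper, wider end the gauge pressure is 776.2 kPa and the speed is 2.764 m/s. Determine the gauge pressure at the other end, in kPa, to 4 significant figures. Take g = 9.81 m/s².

By continuity, v₂ = v₁·A₁/A₂ = 2.764·(382.9/40.81) = 25.94 m/s.
Applying Bernoulli between the two ends and solving for P₂: P₂ = P₁ + ½ρ(v₁² − v₂²) − ρgΔh.
P₂ = 776200 + ½·1255·(2.764² − 25.94²) − 1255·9.81·(−5.869) = 776200 + (-417300) − (-72260) = 431100 Pa.

P₂ ≈ 431.1 kPa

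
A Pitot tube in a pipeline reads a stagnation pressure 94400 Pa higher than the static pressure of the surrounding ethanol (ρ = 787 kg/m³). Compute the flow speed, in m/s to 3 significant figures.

At the stagnation point the flow is brought to rest, so Bernoulli gives P_stag − P_static = ½ρv².
v = √(2ΔP/ρ) = √(2·94400/787) = 15.5 m/s.

15.5 m/s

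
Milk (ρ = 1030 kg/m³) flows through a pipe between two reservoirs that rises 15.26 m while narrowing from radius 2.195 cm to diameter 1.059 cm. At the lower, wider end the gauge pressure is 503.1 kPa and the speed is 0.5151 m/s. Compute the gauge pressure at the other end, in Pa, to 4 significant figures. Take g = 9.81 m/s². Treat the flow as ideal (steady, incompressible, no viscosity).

P₂ ≈ 308700 Pa

The volume flow rate is constant, so v₂ = (A₁/A₂)v₁ = (15.14/0.8808)·0.5151 = 8.852 m/s.
Applying Bernoulli between the two ends and solving for P₂: P₂ = P₁ + ½ρ(v₁² − v₂²) − ρgΔh.
P₂ = 503100 + ½·1030·(0.5151² − 8.852²) − 1030·9.81·(+15.26) = 503100 + (-40220) − (154200) = 308700 Pa.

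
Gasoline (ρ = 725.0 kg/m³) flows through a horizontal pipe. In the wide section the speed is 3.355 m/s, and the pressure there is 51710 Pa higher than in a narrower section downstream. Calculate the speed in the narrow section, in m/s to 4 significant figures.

Horizontal Bernoulli: P₁ + ½ρv₁² = P₂ + ½ρv₂², so v₂² = v₁² + 2(P₁ − P₂)/ρ.
v₂ = √(3.355² + 2·51710/725.0) = √(11.26 + 142.6) = 12.41 m/s.

12.41 m/s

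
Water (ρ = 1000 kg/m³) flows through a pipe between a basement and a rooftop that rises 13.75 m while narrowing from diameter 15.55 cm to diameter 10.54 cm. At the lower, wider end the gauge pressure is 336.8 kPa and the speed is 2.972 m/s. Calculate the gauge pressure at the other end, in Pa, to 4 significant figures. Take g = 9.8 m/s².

By continuity, v₂ = v₁·A₁/A₂ = 2.972·(189.9/87.25) = 6.469 m/s.
Energy conservation along the streamline gives P₂ = P₁ − ½ρ(v₂² − v₁²) − ρg(h₂ − h₁).
P₂ = 336800 + ½·1000·(2.972² − 6.469²) − 1000·9.8·(+13.75) = 336800 + (-16510) − (134800) = 185500 Pa.

P₂ ≈ 185500 Pa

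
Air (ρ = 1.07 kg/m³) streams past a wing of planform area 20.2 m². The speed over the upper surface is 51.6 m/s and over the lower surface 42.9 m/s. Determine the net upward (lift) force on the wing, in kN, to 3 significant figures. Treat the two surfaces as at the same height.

F ≈ 8.88 kN

The faster flow above has the lower pressure; Bernoulli (same height) gives ΔP = ½ρ(v_up² − v_low²).
ΔP = ½·1.07·(51.6² − 42.9²) = 440 Pa.
Lift = ΔP · A = 440 × 20.2 = 8880 N.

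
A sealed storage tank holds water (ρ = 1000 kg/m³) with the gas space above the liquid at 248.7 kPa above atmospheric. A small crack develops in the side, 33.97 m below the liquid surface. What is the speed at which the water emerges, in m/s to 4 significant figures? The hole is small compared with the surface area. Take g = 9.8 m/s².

Take point 1 at the surface (v₁ ≈ 0) and point 2 at the hole (at atmospheric pressure). Bernoulli: P₁ + ρg h = P_atm + ½ρv₂².
With P₁ − P_atm = 248700 Pa, v₂ = √(2gh + 2ΔP/ρ) = √(2·9.8·33.97 + 2·248700/1000) = 34.11 m/s.

34.11 m/s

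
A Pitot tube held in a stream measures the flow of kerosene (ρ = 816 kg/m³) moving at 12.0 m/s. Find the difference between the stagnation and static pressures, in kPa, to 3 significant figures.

Bernoulli between the free stream and the stagnation point: ½ρv² = P_stag − P_static.
ΔP = ½·816·12.0² = 58800 Pa.

ΔP ≈ 58.8 kPa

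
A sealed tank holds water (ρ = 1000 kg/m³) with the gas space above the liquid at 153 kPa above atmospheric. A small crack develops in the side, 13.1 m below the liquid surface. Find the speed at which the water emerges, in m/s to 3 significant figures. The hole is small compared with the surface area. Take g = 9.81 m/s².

Take point 1 at the surface (v₁ ≈ 0) and point 2 at the hole (at atmospheric pressure). Bernoulli: P₁ + ρg h = P_atm + ½ρv₂².
With P₁ − P_atm = 153000 Pa, v₂ = √(2gh + 2ΔP/ρ) = √(2·9.81·13.1 + 2·153000/1000) = 23.7 m/s.

v ≈ 23.7 m/s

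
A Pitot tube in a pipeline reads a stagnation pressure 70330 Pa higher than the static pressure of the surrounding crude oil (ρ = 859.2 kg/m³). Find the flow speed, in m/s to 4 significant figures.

12.79 m/s

At the stagnation point the flow is brought to rest, so Bernoulli gives P_stag − P_static = ½ρv².
v = √(2ΔP/ρ) = √(2·70330/859.2) = 12.79 m/s.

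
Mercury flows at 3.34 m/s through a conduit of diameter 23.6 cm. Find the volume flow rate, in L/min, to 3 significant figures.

8770 L/min

Q = A·v = 0.0437 m² × 3.34 m/s = 0.146 m³/s.
Converting: 0.146 m³/s × 60000 = 8770 L/min.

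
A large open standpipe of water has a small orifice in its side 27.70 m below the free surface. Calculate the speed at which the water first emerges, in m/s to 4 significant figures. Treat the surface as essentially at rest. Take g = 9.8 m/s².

v = 23.30 m/s

Torricelli's result v = √(2gh) gives v = √(2·9.8·27.70) = 23.30 m/s.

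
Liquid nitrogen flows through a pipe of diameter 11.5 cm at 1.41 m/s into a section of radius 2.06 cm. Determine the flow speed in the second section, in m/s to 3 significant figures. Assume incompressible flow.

Mass conservation (A₁v₁ = A₂v₂) gives v₂ = 1.41 × 104/13.3 = 11.0 m/s.

11.0 m/s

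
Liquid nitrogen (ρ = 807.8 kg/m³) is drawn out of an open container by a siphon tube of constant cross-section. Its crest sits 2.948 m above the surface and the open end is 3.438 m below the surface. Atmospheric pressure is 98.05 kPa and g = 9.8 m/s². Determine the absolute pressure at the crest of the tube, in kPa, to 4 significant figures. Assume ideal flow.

P_top ≈ 47.50 kPa

From the surface to the outlet (both open to atmosphere, surface at rest): v = √(2g·h_out) = √(2·9.8·3.438) = 8.209 m/s.
With constant cross-section the crest speed equals v; applying Bernoulli from the surface up to the crest, P_top = P_atm − ½ρv² − ρg·h_top.
P_top = 98050 − ½·807.8·8.209² − 807.8·9.8·2.948 = 47500 Pa.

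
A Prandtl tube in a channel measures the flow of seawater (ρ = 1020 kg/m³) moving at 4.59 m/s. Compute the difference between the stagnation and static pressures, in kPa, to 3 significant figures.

ΔP ≈ 10.7 kPa

Bernoulli between the free stream and the stagnation point: ½ρv² = P_stag − P_static.
ΔP = ½·1020·4.59² = 10700 Pa.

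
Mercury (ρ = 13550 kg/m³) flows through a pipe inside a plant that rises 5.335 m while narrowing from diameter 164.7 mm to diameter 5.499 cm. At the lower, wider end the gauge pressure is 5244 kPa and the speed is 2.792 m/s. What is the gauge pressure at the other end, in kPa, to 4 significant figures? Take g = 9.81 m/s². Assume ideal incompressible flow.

P₂ ≈ 337.7 kPa

Mass conservation (A₁v₁ = A₂v₂) gives v₂ = 2.792 × 213.0/23.75 = 25.05 m/s.
Energy conservation along the streamline gives P₂ = P₁ − ½ρ(v₂² − v₁²) − ρg(h₂ − h₁).
P₂ = 5244000 + ½·13550·(2.792² − 25.05²) − 13550·9.81·(+5.335) = 5244000 + (-4197000) − (709200) = 337700 Pa.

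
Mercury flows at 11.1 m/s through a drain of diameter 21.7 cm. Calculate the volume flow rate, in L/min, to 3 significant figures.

Q = A·v = 0.0370 m² × 11.1 m/s = 0.411 m³/s.
Converting: 0.411 m³/s × 60000 = 24600 L/min.

24600 L/min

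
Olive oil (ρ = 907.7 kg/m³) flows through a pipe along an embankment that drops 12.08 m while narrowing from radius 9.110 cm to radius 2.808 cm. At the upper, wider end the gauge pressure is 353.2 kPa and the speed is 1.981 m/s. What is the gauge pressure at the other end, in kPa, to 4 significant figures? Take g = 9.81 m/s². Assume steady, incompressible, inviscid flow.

Continuity gives A₁v₁ = A₂v₂, so v₂ = (260.7 cm²)/(24.77 cm²) × 1.981 m/s = 20.85 m/s.
Applying Bernoulli between the two ends and solving for P₂: P₂ = P₁ + ½ρ(v₁² − v₂²) − ρgΔh.
P₂ = 353200 + ½·907.7·(1.981² − 20.85²) − 907.7·9.81·(−12.08) = 353200 + (-195500) − (-107600) = 265200 Pa.

P₂ = 265.2 kPa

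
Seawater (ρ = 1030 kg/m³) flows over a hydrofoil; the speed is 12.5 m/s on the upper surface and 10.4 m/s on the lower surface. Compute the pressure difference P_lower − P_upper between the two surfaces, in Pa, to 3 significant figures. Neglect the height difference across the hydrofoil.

Bernoulli (same height): P_lower − P_upper = ½ρ(v_upper² − v_lower²).
ΔP = ½·1030·(12.5² − 10.4²) = 24800 Pa.

ΔP ≈ 24800 Pa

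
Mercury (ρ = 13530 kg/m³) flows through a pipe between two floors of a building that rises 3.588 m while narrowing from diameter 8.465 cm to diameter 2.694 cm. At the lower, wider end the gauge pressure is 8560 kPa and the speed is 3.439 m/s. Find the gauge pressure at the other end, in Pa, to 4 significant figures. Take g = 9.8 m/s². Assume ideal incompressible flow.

P₂ ≈ 365100 Pa

By continuity, v₂ = v₁·A₁/A₂ = 3.439·(56.28/5.700) = 33.95 m/s.
Applying Bernoulli between the two ends and solving for P₂: P₂ = P₁ + ½ρ(v₁² − v₂²) − ρgΔh.
P₂ = 8560000 + ½·13530·(3.439² − 33.95²) − 13530·9.8·(+3.588) = 8560000 + (-7719000) − (475700) = 365100 Pa.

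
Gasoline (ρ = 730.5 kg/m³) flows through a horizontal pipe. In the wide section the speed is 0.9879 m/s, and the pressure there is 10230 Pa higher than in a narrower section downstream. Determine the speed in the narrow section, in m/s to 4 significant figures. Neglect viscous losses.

Horizontal Bernoulli: P₁ + ½ρv₁² = P₂ + ½ρv₂², so v₂² = v₁² + 2(P₁ − P₂)/ρ.
v₂ = √(0.9879² + 2·10230/730.5) = √(0.9759 + 28.01) = 5.384 m/s.

5.384 m/s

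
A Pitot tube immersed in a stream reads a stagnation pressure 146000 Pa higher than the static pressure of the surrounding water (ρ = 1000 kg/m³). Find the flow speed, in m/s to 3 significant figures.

The dynamic pressure equals the rise in static pressure at the stagnation point: ΔP = ½ρv².
v = √(2ΔP/ρ) = √(2·146000/1000) = 17.1 m/s.

17.1 m/s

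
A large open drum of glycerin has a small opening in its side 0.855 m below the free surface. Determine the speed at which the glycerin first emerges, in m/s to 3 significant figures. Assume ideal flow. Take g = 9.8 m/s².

v = 4.09 m/s

Bernoulli from surface to hole (P equal, v_surface ≈ 0): v = √(2gh) = √(2×9.8×0.855) = 4.09 m/s.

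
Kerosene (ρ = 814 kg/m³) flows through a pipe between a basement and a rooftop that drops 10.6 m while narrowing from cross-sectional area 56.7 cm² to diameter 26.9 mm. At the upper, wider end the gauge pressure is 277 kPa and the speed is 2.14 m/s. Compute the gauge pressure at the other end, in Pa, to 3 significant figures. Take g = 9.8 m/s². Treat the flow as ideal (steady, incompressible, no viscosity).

P₂ = 178000 Pa

By continuity, v₂ = v₁·A₁/A₂ = 2.14·(56.7/5.68) = 21.4 m/s.
Applying Bernoulli between the two ends and solving for P₂: P₂ = P₁ + ½ρ(v₁² − v₂²) − ρgΔh.
P₂ = 277000 + ½·814·(2.14² − 21.4²) − 814·9.8·(−10.6) = 277000 + (-184000) − (-84600) = 178000 Pa.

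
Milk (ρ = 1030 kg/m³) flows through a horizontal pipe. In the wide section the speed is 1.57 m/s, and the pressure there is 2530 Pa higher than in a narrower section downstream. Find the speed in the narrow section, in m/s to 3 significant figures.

Along the level pipe P + ½ρv² is conserved, hence v₂² = v₁² + 2(P₁ − P₂)/ρ.
v₂ = √(1.57² + 2·2530/1030) = √(2.46 + 4.91) = 2.72 m/s.

v₂ ≈ 2.72 m/s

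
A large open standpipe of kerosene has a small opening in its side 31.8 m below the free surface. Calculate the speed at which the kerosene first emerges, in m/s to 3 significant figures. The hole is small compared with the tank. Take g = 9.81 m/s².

v = 25.0 m/s

Torricelli's result v = √(2gh) gives v = √(2·9.81·31.8) = 25.0 m/s.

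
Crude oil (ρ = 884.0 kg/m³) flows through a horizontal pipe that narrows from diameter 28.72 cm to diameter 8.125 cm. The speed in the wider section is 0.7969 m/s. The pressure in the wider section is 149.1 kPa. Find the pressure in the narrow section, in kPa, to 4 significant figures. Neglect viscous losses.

The volume flow rate is constant, so v₂ = (A₁/A₂)v₁ = (647.8/51.85)·0.7969 = 9.957 m/s.
The pipe is horizontal, so Bernoulli reduces to P₁ + ½ρv₁² = P₂ + ½ρv₂².
P₂ = P₁ − ½ρ(v₂² − v₁²) = 149100 − ½·884.0·(9.957² − 0.7969²) = 149100 − 43540 = 105600 Pa.

P₂ ≈ 105.6 kPa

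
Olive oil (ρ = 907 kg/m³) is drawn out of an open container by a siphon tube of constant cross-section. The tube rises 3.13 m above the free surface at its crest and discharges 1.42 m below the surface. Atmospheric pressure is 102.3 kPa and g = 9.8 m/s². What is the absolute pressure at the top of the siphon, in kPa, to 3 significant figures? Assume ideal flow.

The outlet speed comes from Torricelli: v = √(2g·1.42) = 5.28 m/s.
The bore is uniform, so the speed at the crest is the same v. Bernoulli surface→crest: P_atm = P_top + ½ρv² + ρg·h_top.
P_top = 102300 − ½·907·5.28² − 907·9.8·3.13 = 61900 Pa.

P_top ≈ 61.9 kPa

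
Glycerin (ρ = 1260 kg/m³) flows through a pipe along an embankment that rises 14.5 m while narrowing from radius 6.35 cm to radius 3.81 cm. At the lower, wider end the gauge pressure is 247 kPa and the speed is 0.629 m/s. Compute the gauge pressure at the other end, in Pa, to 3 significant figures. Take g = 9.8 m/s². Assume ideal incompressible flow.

By continuity, v₂ = v₁·A₁/A₂ = 0.629·(127/45.6) = 1.75 m/s.
Energy conservation along the streamline gives P₂ = P₁ − ½ρ(v₂² − v₁²) − ρg(h₂ − h₁).
P₂ = 247000 + ½·1260·(0.629² − 1.75²) − 1260·9.8·(+14.5) = 247000 + (-1670) − (179000) = 66300 Pa.

P₂ ≈ 66300 Pa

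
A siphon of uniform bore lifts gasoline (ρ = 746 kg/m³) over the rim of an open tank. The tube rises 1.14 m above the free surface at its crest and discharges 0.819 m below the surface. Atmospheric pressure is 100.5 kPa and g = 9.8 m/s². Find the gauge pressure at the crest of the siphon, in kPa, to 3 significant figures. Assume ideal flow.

From the surface to the outlet (both open to atmosphere, surface at rest): v = √(2g·h_out) = √(2·9.8·0.819) = 4.01 m/s.
With constant cross-section the crest speed equals v; applying Bernoulli from the surface up to the crest, P_top = P_atm − ½ρv² − ρg·h_top.
P_top = 100500 − ½·746·4.01² − 746·9.8·1.14 = 86200 Pa. So P_gauge = P_top − P_atm = -14300 Pa.

P_gauge = -14.3 kPa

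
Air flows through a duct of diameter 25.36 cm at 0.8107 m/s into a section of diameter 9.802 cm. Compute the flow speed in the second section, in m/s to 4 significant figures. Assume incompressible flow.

The volume flow rate is constant, so v₂ = (A₁/A₂)v₁ = (505.1/75.46)·0.8107 = 5.427 m/s.

v₂ = 5.427 m/s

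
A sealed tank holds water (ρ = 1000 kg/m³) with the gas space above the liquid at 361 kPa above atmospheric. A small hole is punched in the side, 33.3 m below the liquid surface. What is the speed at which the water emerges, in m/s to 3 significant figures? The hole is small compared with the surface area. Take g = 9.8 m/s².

Take point 1 at the surface (v₁ ≈ 0) and point 2 at the hole (at atmospheric pressure). Bernoulli: P₁ + ρg h = P_atm + ½ρv₂².
With P₁ − P_atm = 361000 Pa, v₂ = √(2gh + 2ΔP/ρ) = √(2·9.8·33.3 + 2·361000/1000) = 37.1 m/s.

v = 37.1 m/s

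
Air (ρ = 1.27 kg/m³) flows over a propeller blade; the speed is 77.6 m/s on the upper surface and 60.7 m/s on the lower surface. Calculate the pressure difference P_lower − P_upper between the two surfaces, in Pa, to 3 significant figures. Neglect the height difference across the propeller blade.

ΔP ≈ 1480 Pa

With negligible Δh, P + ½ρv² is constant, so P_low − P_up = ½ρ(v_up² − v_low²).
ΔP = ½·1.27·(77.6² − 60.7²) = 1480 Pa.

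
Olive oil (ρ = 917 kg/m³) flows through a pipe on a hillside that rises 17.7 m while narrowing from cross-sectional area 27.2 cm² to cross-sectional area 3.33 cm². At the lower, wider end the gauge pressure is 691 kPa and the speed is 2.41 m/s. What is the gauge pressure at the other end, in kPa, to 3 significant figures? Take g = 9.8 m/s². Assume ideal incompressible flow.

P₂ = 357 kPa

By continuity, v₂ = v₁·A₁/A₂ = 2.41·(27.2/3.33) = 19.7 m/s.
Applying Bernoulli between the two ends and solving for P₂: P₂ = P₁ + ½ρ(v₁² − v₂²) − ρgΔh.
P₂ = 691000 + ½·917·(2.41² − 19.7²) − 917·9.8·(+17.7) = 691000 + (-175000) − (159000) = 357000 Pa.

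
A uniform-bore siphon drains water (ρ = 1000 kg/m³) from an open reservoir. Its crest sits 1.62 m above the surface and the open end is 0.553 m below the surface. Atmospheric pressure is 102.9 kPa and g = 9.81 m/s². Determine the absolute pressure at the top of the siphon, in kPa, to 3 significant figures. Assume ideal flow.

P_top = 81.6 kPa

Bernoulli surface→outlet gives ½v² = g·h_out, so v = √(2·9.81·0.553) = 3.29 m/s.
With constant cross-section the crest speed equals v; applying Bernoulli from the surface up to the crest, P_top = P_atm − ½ρv² − ρg·h_top.
P_top = 102900 − ½·1000·3.29² − 1000·9.81·1.62 = 81600 Pa.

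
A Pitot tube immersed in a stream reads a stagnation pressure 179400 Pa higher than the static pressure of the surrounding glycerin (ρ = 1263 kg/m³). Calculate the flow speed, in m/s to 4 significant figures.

At the stagnation point the flow is brought to rest, so Bernoulli gives P_stag − P_static = ½ρv².
v = √(2ΔP/ρ) = √(2·179400/1263) = 16.85 m/s.

v ≈ 16.85 m/s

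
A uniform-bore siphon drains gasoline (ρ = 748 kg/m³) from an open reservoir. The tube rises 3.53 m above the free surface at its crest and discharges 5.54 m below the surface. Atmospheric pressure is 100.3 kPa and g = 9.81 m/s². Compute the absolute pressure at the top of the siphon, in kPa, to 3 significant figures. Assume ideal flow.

33.7 kPa

The outlet speed comes from Torricelli: v = √(2g·5.54) = 10.4 m/s.
Continuity keeps v the same throughout the tube; from surface to crest, P_atm + 0 = P_top + ½ρv² + ρg·h_top.
P_top = 100300 − ½·748·10.4² − 748·9.81·3.53 = 33700 Pa.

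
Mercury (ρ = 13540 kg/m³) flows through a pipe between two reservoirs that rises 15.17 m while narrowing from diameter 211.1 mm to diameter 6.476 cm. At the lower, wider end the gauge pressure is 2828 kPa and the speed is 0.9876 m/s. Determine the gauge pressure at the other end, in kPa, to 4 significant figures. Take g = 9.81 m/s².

P₂ ≈ 74.06 kPa

Mass conservation (A₁v₁ = A₂v₂) gives v₂ = 0.9876 × 350.0/32.94 = 10.49 m/s.
Applying Bernoulli between the two ends and solving for P₂: P₂ = P₁ + ½ρ(v₁² − v₂²) − ρgΔh.
P₂ = 2828000 + ½·13540·(0.9876² − 10.49²) − 13540·9.81·(+15.17) = 2828000 + (-738900) − (2015000) = 74060 Pa.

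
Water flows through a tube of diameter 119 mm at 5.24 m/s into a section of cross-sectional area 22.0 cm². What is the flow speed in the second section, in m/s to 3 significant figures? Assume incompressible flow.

Mass conservation (A₁v₁ = A₂v₂) gives v₂ = 5.24 × 111/22.0 = 26.5 m/s.

v₂ ≈ 26.5 m/s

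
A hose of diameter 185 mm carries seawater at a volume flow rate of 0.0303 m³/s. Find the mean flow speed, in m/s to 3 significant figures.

v ≈ 1.13 m/s

Q = 0.0303 m³/s = 0.0303 m³/s.
v = Q/A = 0.0303 / 0.0269 = 1.13 m/s.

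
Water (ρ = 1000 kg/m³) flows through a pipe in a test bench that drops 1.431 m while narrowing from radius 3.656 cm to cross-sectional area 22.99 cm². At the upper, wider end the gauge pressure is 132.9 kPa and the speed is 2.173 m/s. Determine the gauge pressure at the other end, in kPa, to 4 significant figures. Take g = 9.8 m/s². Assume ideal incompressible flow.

P₂ ≈ 141.4 kPa

The volume flow rate is constant, so v₂ = (A₁/A₂)v₁ = (41.99/22.99)·2.173 = 3.969 m/s.
Bernoulli: P₁ + ½ρv₁² + ρg h₁ = P₂ + ½ρv₂² + ρg h₂, so P₂ = P₁ + ½ρ(v₁² − v₂²) − ρg(h₂ − h₁).
P₂ = 132900 + ½·1000·(2.173² − 3.969²) − 1000·9.8·(−1.431) = 132900 + (-5516) − (-14020) = 141400 Pa.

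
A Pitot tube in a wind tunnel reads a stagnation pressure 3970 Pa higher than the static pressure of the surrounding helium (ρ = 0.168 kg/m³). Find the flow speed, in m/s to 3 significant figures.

217 m/s

The dynamic pressure equals the rise in static pressure at the stagnation point: ΔP = ½ρv².
v = √(2ΔP/ρ) = √(2·3970/0.168) = 217 m/s.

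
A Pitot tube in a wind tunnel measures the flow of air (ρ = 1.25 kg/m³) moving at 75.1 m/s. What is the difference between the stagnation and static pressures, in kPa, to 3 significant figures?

Bernoulli between the free stream and the stagnation point: ½ρv² = P_stag − P_static.
ΔP = ½·1.25·75.1² = 3530 Pa.

ΔP ≈ 3.53 kPa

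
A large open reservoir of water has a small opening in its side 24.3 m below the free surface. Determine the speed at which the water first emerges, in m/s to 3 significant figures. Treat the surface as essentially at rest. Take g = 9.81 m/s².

With the surface at rest and both surface and jet at atmospheric pressure, Bernoulli gives ρg h = ½ρv², so v = √(2gh) = √(2·9.81·24.3) = 21.8 m/s.

v ≈ 21.8 m/s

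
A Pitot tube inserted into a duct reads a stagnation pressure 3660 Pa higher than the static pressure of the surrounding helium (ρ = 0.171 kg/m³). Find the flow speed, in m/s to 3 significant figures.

v ≈ 207 m/s

At the stagnation point the flow is brought to rest, so Bernoulli gives P_stag − P_static = ½ρv².
v = √(2ΔP/ρ) = √(2·3660/0.171) = 207 m/s.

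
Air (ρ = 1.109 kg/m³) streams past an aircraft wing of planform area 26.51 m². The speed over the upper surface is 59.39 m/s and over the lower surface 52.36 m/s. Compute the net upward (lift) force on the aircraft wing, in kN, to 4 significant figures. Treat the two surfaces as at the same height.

From P + ½ρv² = const at equal height, P_low − P_up = ½ρ(v_up² − v_low²).
ΔP = ½·1.109·(59.39² − 52.36²) = 435.6 Pa.
Lift = ΔP · A = 435.6 × 26.51 = 11550 N.

F ≈ 11.55 kN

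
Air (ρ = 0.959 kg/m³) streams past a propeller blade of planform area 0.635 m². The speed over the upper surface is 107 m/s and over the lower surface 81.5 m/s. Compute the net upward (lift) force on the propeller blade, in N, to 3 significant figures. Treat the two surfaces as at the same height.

With equal heights on the two surfaces, Bernoulli gives P_lower − P_upper = ½ρ(v_upper² − v_lower²).
ΔP = ½·0.959·(107² − 81.5²) = 2300 Pa.
Lift = ΔP · A = 2300 × 0.635 = 1460 N.

F ≈ 1460 N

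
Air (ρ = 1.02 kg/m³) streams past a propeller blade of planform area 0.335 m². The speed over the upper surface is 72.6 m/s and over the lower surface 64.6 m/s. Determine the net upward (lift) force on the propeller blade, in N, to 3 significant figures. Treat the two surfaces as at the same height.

The faster flow above has the lower pressure; Bernoulli (same height) gives ΔP = ½ρ(v_up² − v_low²).
ΔP = ½·1.02·(72.6² − 64.6²) = 560 Pa.
Lift = ΔP · A = 560 × 0.335 = 188 N.

F = 188 N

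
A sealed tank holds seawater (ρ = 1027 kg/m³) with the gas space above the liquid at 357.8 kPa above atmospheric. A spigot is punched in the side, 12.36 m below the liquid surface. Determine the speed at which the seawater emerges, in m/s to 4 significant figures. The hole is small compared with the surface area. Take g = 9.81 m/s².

30.65 m/s

Take point 1 at the surface (v₁ ≈ 0) and point 2 at the hole (at atmospheric pressure). Bernoulli: P₁ + ρg h = P_atm + ½ρv₂².
With P₁ − P_atm = 357800 Pa, v₂ = √(2gh + 2ΔP/ρ) = √(2·9.81·12.36 + 2·357800/1027) = 30.65 m/s.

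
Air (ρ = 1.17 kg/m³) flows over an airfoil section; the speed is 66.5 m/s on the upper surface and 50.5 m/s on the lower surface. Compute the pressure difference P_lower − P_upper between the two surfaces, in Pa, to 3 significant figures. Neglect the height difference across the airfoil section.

1100 Pa

The pressure is lower where the speed is higher: ΔP = ½ρ(v_up² − v_low²).
ΔP = ½·1.17·(66.5² − 50.5²) = 1100 Pa.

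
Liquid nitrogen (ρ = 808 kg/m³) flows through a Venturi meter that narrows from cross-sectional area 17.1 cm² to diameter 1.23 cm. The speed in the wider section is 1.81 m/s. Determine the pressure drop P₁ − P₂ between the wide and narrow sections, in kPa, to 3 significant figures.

ΔP = 273 kPa

Mass conservation (A₁v₁ = A₂v₂) gives v₂ = 1.81 × 17.1/1.19 = 26.0 m/s.
The pipe is horizontal, so Bernoulli reduces to P₁ + ½ρv₁² = P₂ + ½ρv₂².
P₁ − P₂ = ½·808·(26.0² − 1.81²) = ½·808·675 = 273000 Pa.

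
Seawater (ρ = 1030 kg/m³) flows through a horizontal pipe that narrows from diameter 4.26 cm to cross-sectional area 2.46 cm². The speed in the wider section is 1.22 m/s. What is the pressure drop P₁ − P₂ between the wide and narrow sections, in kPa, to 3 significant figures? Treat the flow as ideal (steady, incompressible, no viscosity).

The volume flow rate is constant, so v₂ = (A₁/A₂)v₁ = (14.3/2.46)·1.22 = 7.07 m/s.
Bernoulli (h₁ = h₂): P₁ − P₂ = ½ρ(v₂² − v₁²).
P₁ − P₂ = ½·1030·(7.07² − 1.22²) = ½·1030·48.5 = 25000 Pa.

ΔP ≈ 25.0 kPa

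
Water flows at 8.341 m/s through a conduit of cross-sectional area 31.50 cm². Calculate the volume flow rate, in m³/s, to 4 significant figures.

Q ≈ 0.02627 m³/s

Q = A·v = 0.003150 m² × 8.341 m/s = 0.02627 m³/s.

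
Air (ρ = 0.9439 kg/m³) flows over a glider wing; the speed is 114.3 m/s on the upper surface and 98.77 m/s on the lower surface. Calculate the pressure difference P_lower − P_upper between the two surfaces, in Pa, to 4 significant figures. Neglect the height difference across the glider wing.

The pressure is lower where the speed is higher: ΔP = ½ρ(v_up² − v_low²).
ΔP = ½·0.9439·(114.3² − 98.77²) = 1562 Pa.

1562 Pa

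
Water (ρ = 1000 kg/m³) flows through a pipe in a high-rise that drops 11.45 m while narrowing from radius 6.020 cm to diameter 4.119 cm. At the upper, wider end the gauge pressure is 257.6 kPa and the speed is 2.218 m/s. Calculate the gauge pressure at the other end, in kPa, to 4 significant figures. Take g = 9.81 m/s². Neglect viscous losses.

Continuity gives A₁v₁ = A₂v₂, so v₂ = (113.9 cm²)/(13.33 cm²) × 2.218 m/s = 18.95 m/s.
Bernoulli: P₁ + ½ρv₁² + ρg h₁ = P₂ + ½ρv₂² + ρg h₂, so P₂ = P₁ + ½ρ(v₁² − v₂²) − ρg(h₂ − h₁).
P₂ = 257600 + ½·1000·(2.218² − 18.95²) − 1000·9.81·(−11.45) = 257600 + (-177100) − (-112300) = 192800 Pa.

P₂ ≈ 192.8 kPa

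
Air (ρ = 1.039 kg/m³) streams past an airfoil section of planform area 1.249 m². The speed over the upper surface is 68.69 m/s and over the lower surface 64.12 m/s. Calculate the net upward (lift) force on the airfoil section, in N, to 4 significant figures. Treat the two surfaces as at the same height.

The faster flow above has the lower pressure; Bernoulli (same height) gives ΔP = ½ρ(v_up² − v_low²).
ΔP = ½·1.039·(68.69² − 64.12²) = 315.3 Pa.
Lift = ΔP · A = 315.3 × 1.249 = 393.8 N.

F ≈ 393.8 N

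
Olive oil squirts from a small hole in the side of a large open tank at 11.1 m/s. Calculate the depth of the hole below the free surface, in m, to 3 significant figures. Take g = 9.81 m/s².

h ≈ 6.28 m

Inverting v = √(2gh) gives h = v² / 2g.
h = 11.1²/(2·9.81) = 123/19.62 = 6.28 m.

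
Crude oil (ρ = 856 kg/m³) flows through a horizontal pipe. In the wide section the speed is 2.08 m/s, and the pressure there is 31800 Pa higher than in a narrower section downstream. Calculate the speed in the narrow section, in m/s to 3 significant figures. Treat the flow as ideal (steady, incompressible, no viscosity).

8.87 m/s

With h₁ = h₂, rearranging Bernoulli gives v₂ = √(v₁² + 2ΔP/ρ).
v₂ = √(2.08² + 2·31800/856) = √(4.33 + 74.3) = 8.87 m/s.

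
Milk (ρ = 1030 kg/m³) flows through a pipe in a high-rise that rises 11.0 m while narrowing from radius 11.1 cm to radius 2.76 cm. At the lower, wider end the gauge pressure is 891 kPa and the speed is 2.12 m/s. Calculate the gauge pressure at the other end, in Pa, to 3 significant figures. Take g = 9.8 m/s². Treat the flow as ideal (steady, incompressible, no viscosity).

177000 Pa

By continuity, v₂ = v₁·A₁/A₂ = 2.12·(387/23.9) = 34.3 m/s.
Bernoulli: P₁ + ½ρv₁² + ρg h₁ = P₂ + ½ρv₂² + ρg h₂, so P₂ = P₁ + ½ρ(v₁² − v₂²) − ρg(h₂ − h₁).
P₂ = 891000 + ½·1030·(2.12² − 34.3²) − 1030·9.8·(+11.0) = 891000 + (-603000) − (111000) = 177000 Pa.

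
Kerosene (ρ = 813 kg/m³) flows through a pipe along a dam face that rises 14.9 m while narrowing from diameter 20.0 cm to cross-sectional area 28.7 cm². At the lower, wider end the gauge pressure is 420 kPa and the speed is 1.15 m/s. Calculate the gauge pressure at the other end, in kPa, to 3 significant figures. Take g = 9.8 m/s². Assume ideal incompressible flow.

P₂ = 237 kPa

By continuity, v₂ = v₁·A₁/A₂ = 1.15·(314/28.7) = 12.6 m/s.
Energy conservation along the streamline gives P₂ = P₁ − ½ρ(v₂² − v₁²) − ρg(h₂ − h₁).
P₂ = 420000 + ½·813·(1.15² − 12.6²) − 813·9.8·(+14.9) = 420000 + (-63900) − (119000) = 237000 Pa.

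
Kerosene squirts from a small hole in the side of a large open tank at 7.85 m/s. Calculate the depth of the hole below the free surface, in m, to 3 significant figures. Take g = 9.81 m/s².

h ≈ 3.14 m

For a small hole in a large open tank, ½v² = gh, giving h = v²/(2g).
h = 7.85²/(2·9.81) = 61.6/19.62 = 3.14 m.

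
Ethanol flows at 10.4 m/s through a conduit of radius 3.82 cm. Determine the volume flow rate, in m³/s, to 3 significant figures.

Q = A·v = 0.00458 m² × 10.4 m/s = 0.0477 m³/s.

Q ≈ 0.0477 m³/s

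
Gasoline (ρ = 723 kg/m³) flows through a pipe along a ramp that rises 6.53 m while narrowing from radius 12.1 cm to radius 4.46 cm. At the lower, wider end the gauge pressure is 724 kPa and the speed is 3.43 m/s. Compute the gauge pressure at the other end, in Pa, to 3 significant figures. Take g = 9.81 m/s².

P₂ ≈ 452000 Pa

Mass conservation (A₁v₁ = A₂v₂) gives v₂ = 3.43 × 460/62.5 = 25.2 m/s.
Applying Bernoulli between the two ends and solving for P₂: P₂ = P₁ + ½ρ(v₁² − v₂²) − ρgΔh.
P₂ = 724000 + ½·723·(3.43² − 25.2²) − 723·9.81·(+6.53) = 724000 + (-226000) − (46300) = 452000 Pa.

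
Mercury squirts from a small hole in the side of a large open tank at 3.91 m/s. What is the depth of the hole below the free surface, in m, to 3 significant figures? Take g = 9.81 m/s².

h = 0.779 m

Torricelli: v = √(2gh), so h = v²/(2g).
h = 3.91²/(2·9.81) = 15.3/19.62 = 0.779 m.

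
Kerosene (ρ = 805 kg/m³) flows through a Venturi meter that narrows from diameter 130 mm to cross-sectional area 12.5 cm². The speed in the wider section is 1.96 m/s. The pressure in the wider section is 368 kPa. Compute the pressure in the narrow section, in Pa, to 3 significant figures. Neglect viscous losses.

195000 Pa

Mass conservation (A₁v₁ = A₂v₂) gives v₂ = 1.96 × 133/12.5 = 20.8 m/s.
Bernoulli (h₁ = h₂): P₁ − P₂ = ½ρ(v₂² − v₁²).
P₂ = P₁ − ½ρ(v₂² − v₁²) = 368000 − ½·805·(20.8² − 1.96²) = 368000 − 173000 = 195000 Pa.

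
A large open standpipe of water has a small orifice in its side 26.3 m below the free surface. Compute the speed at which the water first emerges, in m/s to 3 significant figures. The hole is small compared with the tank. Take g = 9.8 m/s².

With the surface at rest and both surface and jet at atmospheric pressure, Bernoulli gives ρg h = ½ρv², so v = √(2gh) = √(2·9.8·26.3) = 22.7 m/s.

v = 22.7 m/s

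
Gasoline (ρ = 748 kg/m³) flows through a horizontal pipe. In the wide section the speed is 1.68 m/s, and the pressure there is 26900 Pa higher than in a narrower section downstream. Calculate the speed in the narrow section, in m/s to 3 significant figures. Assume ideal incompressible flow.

With h₁ = h₂, rearranging Bernoulli gives v₂ = √(v₁² + 2ΔP/ρ).
v₂ = √(1.68² + 2·26900/748) = √(2.82 + 71.9) = 8.65 m/s.

v₂ ≈ 8.65 m/s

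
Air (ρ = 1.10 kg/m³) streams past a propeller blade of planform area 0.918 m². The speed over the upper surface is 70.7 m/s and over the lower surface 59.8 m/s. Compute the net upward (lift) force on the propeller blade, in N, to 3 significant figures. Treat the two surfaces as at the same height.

From P + ½ρv² = const at equal height, P_low − P_up = ½ρ(v_up² − v_low²).
ΔP = ½·1.10·(70.7² − 59.8²) = 782 Pa.
Lift = ΔP · A = 782 × 0.918 = 718 N.

F ≈ 718 N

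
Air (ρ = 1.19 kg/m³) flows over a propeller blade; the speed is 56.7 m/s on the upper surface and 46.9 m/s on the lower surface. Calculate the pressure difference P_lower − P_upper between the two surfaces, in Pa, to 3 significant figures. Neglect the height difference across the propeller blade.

The pressure is lower where the speed is higher: ΔP = ½ρ(v_up² − v_low²).
ΔP = ½·1.19·(56.7² − 46.9²) = 604 Pa.

ΔP = 604 Pa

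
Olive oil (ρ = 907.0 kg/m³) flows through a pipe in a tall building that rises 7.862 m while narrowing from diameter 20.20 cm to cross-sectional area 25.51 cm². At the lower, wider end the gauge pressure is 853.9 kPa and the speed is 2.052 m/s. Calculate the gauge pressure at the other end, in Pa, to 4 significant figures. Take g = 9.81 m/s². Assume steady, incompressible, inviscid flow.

By continuity, v₂ = v₁·A₁/A₂ = 2.052·(320.5/25.51) = 25.78 m/s.
Applying Bernoulli between the two ends and solving for P₂: P₂ = P₁ + ½ρ(v₁² − v₂²) − ρgΔh.
P₂ = 853900 + ½·907.0·(2.052² − 25.78²) − 907.0·9.81·(+7.862) = 853900 + (-299500) − (69950) = 484500 Pa.

P₂ = 484500 Pa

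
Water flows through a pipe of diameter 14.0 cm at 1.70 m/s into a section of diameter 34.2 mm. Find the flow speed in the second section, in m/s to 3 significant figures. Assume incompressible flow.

Continuity gives A₁v₁ = A₂v₂, so v₂ = (154 cm²)/(9.19 cm²) × 1.70 m/s = 28.5 m/s.

v₂ ≈ 28.5 m/s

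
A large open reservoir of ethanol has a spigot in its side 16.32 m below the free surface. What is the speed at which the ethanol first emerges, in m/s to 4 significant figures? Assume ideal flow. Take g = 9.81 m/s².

v = 17.89 m/s

Bernoulli from surface to hole (P equal, v_surface ≈ 0): v = √(2gh) = √(2×9.81×16.32) = 17.89 m/s.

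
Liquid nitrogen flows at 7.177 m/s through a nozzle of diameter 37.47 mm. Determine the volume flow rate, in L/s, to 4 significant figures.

Q ≈ 7.914 L/s

Q = A·v = 0.001103 m² × 7.177 m/s = 0.007914 m³/s.
Converting: 0.007914 m³/s × 1000 = 7.914 L/s.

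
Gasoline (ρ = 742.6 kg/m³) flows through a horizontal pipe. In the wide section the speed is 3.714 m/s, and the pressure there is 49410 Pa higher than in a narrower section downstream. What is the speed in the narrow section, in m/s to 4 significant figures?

12.12 m/s

With h₁ = h₂, rearranging Bernoulli gives v₂ = √(v₁² + 2ΔP/ρ).
v₂ = √(3.714² + 2·49410/742.6) = √(13.79 + 133.1) = 12.12 m/s.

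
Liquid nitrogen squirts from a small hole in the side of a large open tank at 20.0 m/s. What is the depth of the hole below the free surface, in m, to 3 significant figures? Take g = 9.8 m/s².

h ≈ 20.4 m

For a small hole in a large open tank, ½v² = gh, giving h = v²/(2g).
h = 20.0²/(2·9.8) = 400/19.60 = 20.4 m.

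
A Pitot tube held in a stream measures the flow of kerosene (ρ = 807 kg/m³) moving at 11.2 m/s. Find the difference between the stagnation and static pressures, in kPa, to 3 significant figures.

ΔP = 50.6 kPa

The dynamic pressure equals the rise in static pressure at the stagnation point: ΔP = ½ρv².
ΔP = ½·807·11.2² = 50600 Pa.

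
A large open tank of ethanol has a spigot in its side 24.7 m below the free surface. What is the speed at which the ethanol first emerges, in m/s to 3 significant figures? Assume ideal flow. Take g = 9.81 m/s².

Bernoulli from surface to hole (P equal, v_surface ≈ 0): v = √(2gh) = √(2×9.81×24.7) = 22.0 m/s.

v = 22.0 m/s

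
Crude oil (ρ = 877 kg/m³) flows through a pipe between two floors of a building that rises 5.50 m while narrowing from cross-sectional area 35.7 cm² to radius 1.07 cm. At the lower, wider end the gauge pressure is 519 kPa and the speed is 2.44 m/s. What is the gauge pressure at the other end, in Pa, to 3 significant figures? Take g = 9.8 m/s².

P₂ = 217000 Pa

The volume flow rate is constant, so v₂ = (A₁/A₂)v₁ = (35.7/3.60)·2.44 = 24.2 m/s.
Energy conservation along the streamline gives P₂ = P₁ − ½ρ(v₂² − v₁²) − ρg(h₂ − h₁).
P₂ = 519000 + ½·877·(2.44² − 24.2²) − 877·9.8·(+5.50) = 519000 + (-255000) − (47300) = 217000 Pa.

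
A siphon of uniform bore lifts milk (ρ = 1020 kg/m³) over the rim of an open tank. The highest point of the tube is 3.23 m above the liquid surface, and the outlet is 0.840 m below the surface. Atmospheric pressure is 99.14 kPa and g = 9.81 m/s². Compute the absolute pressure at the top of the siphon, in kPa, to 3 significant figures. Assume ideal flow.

The outlet speed comes from Torricelli: v = √(2g·0.840) = 4.06 m/s.
Continuity keeps v the same throughout the tube; from surface to crest, P_atm + 0 = P_top + ½ρv² + ρg·h_top.
P_top = 99140 − ½·1020·4.06² − 1020·9.81·3.23 = 58400 Pa.

P_top ≈ 58.4 kPa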